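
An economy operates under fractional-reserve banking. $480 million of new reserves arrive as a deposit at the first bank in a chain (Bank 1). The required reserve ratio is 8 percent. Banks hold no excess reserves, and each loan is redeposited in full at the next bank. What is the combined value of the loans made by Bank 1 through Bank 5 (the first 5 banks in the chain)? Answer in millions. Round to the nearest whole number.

Bank i lends (1 − rr)^i of the original deposit: Bank 1 lends 480·0.9200 = 441.6000, Bank 2 lends 480·0.9200² = 406.2720, and so on.
Summing a geometric series: total = 480·[0.9200·(1 − 0.9200^5) / (1 − 0.9200)] ≈ 1881.8700 million.

$1882 million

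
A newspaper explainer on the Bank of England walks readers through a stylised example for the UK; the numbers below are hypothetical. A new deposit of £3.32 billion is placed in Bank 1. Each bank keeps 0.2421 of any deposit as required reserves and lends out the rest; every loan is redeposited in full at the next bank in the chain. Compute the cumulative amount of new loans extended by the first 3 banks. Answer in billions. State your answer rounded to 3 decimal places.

£5.869 billion

Bank i lends (1 − rr)^i of the original deposit: Bank 1 lends 3.32·0.7579 ≈ 2.5162, Bank 2 lends 3.32·0.7579² ≈ 1.9070, and so on.
Summing a geometric series: total = 3.32·[0.7579·(1 − 0.7579^3) / (1 − 0.7579)] ≈ 5.8686 billion.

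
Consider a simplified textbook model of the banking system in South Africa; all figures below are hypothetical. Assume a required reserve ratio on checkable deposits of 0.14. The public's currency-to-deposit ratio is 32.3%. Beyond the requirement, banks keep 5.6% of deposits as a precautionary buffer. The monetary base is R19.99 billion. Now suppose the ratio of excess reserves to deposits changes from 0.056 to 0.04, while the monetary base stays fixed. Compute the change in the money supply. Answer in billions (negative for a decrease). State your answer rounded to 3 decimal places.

Initially m₁ = (1 + 0.323) / (0.14 + 0.056 + 0.323) ≈ 2.549133, so M₁ = 2.549133 × 19.99 ≈ 50.9572 billion.
After the change m₂ = (1 + 0.323) / (0.14 + 0.04 + 0.323) ≈ 2.630219, so M₂ = 2.630219 × 19.99 ≈ 52.5781 billion.
ΔM = M₂ − M₁ = 52.5781 − 50.9572 = 1.6209 billion.

R1.621 billion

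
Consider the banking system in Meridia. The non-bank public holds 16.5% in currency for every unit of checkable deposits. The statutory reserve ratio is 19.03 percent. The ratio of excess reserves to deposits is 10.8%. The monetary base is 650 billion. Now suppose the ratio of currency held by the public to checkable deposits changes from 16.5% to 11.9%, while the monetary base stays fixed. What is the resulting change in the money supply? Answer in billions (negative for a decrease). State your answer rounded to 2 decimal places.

108.52 billion

Initially m₁ = (1 + 0.165) / (0.1903 + 0.108 + 0.165) ≈ 2.514569, so M₁ = 2.514569 × 650 ≈ 1634.4698 billion.
After the change m₂ = (1 + 0.119) / (0.1903 + 0.108 + 0.119) ≈ 2.681524, so M₂ = 2.681524 × 650 = 1742.9906 billion.
ΔM = M₂ − M₁ = 1742.9906 − 1634.4698 = 108.5208 billion.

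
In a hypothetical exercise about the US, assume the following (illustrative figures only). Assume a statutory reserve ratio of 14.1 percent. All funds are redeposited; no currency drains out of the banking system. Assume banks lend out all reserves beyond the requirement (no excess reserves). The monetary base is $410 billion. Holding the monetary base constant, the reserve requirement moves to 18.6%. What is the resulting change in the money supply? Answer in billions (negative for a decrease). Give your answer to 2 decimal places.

-703.50 billion

Initially m₁ = 1 / (0.141) ≈ 7.092199, so M₁ = 7.092199 × 410 ≈ 2907.8016 billion.
After the change m₂ = 1 / (0.186) ≈ 5.376344, so M₂ = 5.376344 × 410 ≈ 2204.301 billion.
ΔM = M₂ − M₁ = 2204.301 − 2907.8016 = -703.5006 billion.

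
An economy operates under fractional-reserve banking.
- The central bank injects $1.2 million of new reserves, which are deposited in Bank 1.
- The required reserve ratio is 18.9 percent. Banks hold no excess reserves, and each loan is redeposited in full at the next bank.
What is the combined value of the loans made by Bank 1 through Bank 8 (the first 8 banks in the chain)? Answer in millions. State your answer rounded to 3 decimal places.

Bank i lends (1 − rr)^i of the original deposit: Bank 1 lends 1.2·0.8110 = 0.9732, Bank 2 lends 1.2·0.8110² ≈ 0.7893, and so on.
Summing a geometric series: total = 1.2·[0.8110·(1 − 0.8110^8) / (1 − 0.8110)] ≈ 4.1856 million.

$4.186 million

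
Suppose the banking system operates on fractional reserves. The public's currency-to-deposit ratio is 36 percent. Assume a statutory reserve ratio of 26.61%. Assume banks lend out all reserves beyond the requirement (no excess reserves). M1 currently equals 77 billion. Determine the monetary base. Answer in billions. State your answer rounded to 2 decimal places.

The money multiplier is m = (1 + c) / (rr + c) = (1 + 0.36) / (0.2661 + 0.36) ≈ 2.17218.
MB = M / m = 77 / 2.17218 ≈ 35.4483 billion.

35.45 billion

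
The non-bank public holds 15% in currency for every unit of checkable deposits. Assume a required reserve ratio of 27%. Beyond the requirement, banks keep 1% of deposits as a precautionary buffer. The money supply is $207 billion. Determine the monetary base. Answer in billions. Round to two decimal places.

$77.40 billion

The money multiplier is m = (1 + c) / (rr + e + c) = (1 + 0.15) / (0.27 + 0.01 + 0.15) ≈ 2.674419.
MB = M / m = 207 / 2.674419 ≈ 77.4 billion.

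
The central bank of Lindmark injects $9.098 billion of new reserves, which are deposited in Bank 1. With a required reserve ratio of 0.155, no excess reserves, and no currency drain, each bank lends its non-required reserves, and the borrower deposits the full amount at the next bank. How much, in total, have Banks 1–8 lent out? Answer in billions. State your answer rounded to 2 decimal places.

$36.71 billion

Bank i lends (1 − rr)^i of the original deposit: Bank 1 lends 9.098·0.8450 ≈ 7.6878, Bank 2 lends 9.098·0.8450² ≈ 6.4962, and so on.
Summing a geometric series: total = 9.098·[0.8450·(1 − 0.8450^8) / (1 − 0.8450)] ≈ 36.7066 billion.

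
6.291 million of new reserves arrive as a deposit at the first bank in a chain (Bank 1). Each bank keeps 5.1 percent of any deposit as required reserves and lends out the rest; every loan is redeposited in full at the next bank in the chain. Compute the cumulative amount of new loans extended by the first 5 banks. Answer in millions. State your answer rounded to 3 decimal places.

Bank i lends (1 − rr)^i of the original deposit: Bank 1 lends 6.291·0.9490 ≈ 5.9702, Bank 2 lends 6.291·0.9490² ≈ 5.6657, and so on.
Summing a geometric series: total = 6.291·[0.9490·(1 − 0.9490^5) / (1 − 0.9490)] ≈ 26.9574 million.

26.957 million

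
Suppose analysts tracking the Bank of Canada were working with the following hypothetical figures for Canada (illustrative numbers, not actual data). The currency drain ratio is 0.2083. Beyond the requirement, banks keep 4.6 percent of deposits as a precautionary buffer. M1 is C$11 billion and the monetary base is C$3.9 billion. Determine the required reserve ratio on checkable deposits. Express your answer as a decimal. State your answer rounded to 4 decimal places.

Using m = M/MB = 11/3.9 ≈ 2.820513. Since m = (1 + c)/(c + rr + e), the denominator satisfies c + rr + e = (1 + c)/m = (1 + 0.2083) / 2.820513 ≈ 0.428397.
With c = 0.2083 and e = 0.046, the required reserve ratio on checkable deposits is 0.428397 − 0.2083 − 0.046 = 0.174097.

0.1741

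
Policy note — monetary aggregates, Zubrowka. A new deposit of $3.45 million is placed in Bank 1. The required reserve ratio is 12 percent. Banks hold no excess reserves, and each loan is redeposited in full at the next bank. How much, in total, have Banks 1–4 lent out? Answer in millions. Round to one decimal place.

Bank i lends (1 − rr)^i of the original deposit: Bank 1 lends 3.45·0.8800 = 3.0360, Bank 2 lends 3.45·0.8800² ≈ 2.6717, and so on.
Summing a geometric series: total = 3.45·[0.8800·(1 − 0.8800^4) / (1 − 0.8800)] ≈ 10.1277 million.

$10.1 million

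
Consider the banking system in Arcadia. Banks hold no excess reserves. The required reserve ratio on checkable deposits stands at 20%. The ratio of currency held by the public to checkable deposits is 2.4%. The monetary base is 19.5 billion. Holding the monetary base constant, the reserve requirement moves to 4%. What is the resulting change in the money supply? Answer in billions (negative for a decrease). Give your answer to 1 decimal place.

222.9 billion

Initially m₁ = (1 + 0.024) / (0.2 + 0.024) ≈ 4.5714, so M₁ = 4.5714 × 19.5 = 89.1423 billion.
After the change m₂ = (1 + 0.024) / (0.04 + 0.024) = 16, so M₂ = 16 × 19.5 = 312 billion.
ΔM = M₂ − M₁ = 312 − 89.1423 = 222.8577 billion.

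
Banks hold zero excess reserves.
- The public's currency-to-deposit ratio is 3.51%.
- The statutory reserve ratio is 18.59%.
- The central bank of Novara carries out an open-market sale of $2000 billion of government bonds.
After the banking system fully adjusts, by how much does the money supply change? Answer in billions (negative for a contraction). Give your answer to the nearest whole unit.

-9367 billion

The money multiplier is m = (1 + c) / (rr + c) = (1 + 0.0351) / (0.1859 + 0.0351) ≈ 4.68371.
The sale removes 2000 billion of base, so ΔM = m × ΔMB = 4.68371 × (−2000) = -9367.42 billion.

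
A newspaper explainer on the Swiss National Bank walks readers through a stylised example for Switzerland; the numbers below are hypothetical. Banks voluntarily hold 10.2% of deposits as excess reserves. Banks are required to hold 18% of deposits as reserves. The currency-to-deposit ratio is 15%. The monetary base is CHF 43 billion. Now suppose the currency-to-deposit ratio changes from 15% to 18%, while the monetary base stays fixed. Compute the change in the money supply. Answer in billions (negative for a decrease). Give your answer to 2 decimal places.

-4.64 billion

Initially m₁ = (1 + 0.15) / (0.18 + 0.102 + 0.15) ≈ 2.66204, so M₁ = 2.66204 × 43 ≈ 114.4677 billion.
After the change m₂ = (1 + 0.18) / (0.18 + 0.102 + 0.18) ≈ 2.55411, so M₂ = 2.55411 × 43 ≈ 109.8267 billion.
ΔM = M₂ − M₁ = 109.8267 − 114.4677 = -4.641 billion.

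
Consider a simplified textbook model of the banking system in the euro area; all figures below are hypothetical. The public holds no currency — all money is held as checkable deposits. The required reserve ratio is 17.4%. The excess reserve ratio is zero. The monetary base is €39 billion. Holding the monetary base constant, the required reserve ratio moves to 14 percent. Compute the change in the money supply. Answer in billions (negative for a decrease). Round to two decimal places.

Initially m₁ = 1 / (0.174) ≈ 5.74713, so M₁ = 5.74713 × 39 ≈ 224.1381 billion.
After the change m₂ = 1 / (0.14) ≈ 7.14286, so M₂ = 7.14286 × 39 ≈ 278.5715 billion.
ΔM = M₂ − M₁ = 278.5715 − 224.1381 = 54.4334 billion.

€54.43 billion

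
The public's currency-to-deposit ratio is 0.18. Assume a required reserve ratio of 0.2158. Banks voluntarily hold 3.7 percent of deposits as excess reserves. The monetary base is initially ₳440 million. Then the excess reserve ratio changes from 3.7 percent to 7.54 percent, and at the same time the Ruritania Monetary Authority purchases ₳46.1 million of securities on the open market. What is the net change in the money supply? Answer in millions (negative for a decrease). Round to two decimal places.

Before: m₁ = (1 + 0.18) / (0.2158 + 0.037 + 0.18) ≈ 2.726433, MB₁ = 440, so M₁ = 2.726433 × 440 ≈ 1199.6305 million.
After: m₂ = (1 + 0.18) / (0.2158 + 0.0754 + 0.18) ≈ 2.504244, MB₂ = 440 + 46.1 = 486.1, so M₂ = 2.504244 × 486.1 ≈ 1217.313 million.
ΔM = M₂ − M₁ = 1217.313 − 1199.6305 = 17.6825 million.

₳17.68 million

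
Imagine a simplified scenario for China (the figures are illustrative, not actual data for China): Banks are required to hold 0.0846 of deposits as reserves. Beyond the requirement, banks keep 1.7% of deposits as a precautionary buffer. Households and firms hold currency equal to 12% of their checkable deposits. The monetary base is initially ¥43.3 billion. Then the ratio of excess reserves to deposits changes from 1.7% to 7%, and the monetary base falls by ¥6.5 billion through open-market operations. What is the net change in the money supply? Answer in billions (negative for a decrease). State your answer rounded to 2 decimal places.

Before: m₁ = (1 + 0.12) / (0.0846 + 0.017 + 0.12) ≈ 5.05415, MB₁ = 43.3, so M₁ = 5.05415 × 43.3 ≈ 218.8447 billion.
After: m₂ = (1 + 0.12) / (0.0846 + 0.07 + 0.12) ≈ 4.07866, MB₂ = 43.3 − 6.5 = 36.8, so M₂ = 4.07866 × 36.8 ≈ 150.0947 billion.
ΔM = M₂ − M₁ = 150.0947 − 218.8447 = -68.75 billion.

-68.75 billion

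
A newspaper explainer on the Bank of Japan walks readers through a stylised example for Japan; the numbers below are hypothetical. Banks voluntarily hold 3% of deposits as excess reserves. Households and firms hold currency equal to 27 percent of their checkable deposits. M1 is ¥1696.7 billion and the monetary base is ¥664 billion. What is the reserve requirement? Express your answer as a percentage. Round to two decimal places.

19.70%

Using m = M/MB = 1696.7/664 ≈ 2.555271. Since m = (1 + c)/(c + rr + e), the denominator satisfies c + rr + e = (1 + c)/m = (1 + 0.27) / 2.555271 ≈ 0.497012.
With c = 0.27 and e = 0.03, the reserve requirement is 0.497012 − 0.27 − 0.03 = 0.197012.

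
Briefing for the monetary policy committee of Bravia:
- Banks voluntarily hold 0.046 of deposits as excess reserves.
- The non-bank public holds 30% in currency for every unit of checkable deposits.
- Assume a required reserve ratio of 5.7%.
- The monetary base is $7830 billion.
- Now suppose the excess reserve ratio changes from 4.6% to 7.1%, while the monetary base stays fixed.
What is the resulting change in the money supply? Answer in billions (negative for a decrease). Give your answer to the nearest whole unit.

Initially m₁ = (1 + 0.3) / (0.057 + 0.046 + 0.3) ≈ 3.22581, so M₁ = 3.22581 × 7830 = 25258.0923 billion.
After the change m₂ = (1 + 0.3) / (0.057 + 0.071 + 0.3) ≈ 3.03738, so M₂ = 3.03738 × 7830 = 23782.6854 billion.
ΔM = M₂ − M₁ = 23782.6854 − 25258.0923 = -1475.4069 billion.

-1475 billion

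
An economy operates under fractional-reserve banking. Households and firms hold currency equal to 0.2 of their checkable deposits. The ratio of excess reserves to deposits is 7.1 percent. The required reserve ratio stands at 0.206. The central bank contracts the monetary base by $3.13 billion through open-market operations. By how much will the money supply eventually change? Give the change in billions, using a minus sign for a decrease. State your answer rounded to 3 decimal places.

The money multiplier is m = (1 + c) / (rr + e + c) = (1 + 0.2) / (0.206 + 0.071 + 0.2) ≈ 2.51572.
The sale removes 3.13 billion of base, so ΔM = m × ΔMB = 2.51572 × (−3.13) ≈ -7.8742 billion.

-7.874 billion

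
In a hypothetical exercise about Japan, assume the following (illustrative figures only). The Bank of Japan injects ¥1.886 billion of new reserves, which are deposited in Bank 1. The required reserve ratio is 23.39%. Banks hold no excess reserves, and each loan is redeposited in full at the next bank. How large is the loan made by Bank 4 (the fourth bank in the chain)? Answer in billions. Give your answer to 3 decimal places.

Each bank lends a fraction (1 − rr) = 0.7661 of the deposit it receives, so Bank 4 receives 1.886·0.7661^3 and lends 1.886·0.7661^4 ≈ 0.6497 billion.

¥0.650 billion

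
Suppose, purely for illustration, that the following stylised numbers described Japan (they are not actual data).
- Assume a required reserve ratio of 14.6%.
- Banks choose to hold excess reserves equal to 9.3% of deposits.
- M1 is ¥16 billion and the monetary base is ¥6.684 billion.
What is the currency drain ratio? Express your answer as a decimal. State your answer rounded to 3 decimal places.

Using m = M/MB = 16/6.684 ≈ 2.393776. From m = (1 + c)/(c + rr + e), rearranging gives 1 + c = m·(c + rr + e), so c·(1 − m) = m·(rr + e) − 1.
Hence c = [m·(rr + e) − 1]/(1 − m) = [2.393776 × (0.146 + 0.093) − 1] / (1 − 2.393776) ≈ 0.306999.

0.307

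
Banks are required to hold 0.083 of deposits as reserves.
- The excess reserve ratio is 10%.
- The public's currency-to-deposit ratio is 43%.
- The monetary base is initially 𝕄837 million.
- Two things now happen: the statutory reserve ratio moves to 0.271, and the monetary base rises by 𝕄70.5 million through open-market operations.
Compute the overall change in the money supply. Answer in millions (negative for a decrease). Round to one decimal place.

-332.4 million

Before: m₁ = (1 + 0.43) / (0.083 + 0.1 + 0.43) ≈ 2.33279, MB₁ = 837, so M₁ = 2.33279 × 837 ≈ 1952.5452 million.
After: m₂ = (1 + 0.43) / (0.271 + 0.1 + 0.43) ≈ 1.78527, MB₂ = 837 + 70.5 = 907.5, so M₂ = 1.78527 × 907.5 ≈ 1620.1325 million.
ΔM = M₂ − M₁ = 1620.1325 − 1952.5452 = -332.4127 million.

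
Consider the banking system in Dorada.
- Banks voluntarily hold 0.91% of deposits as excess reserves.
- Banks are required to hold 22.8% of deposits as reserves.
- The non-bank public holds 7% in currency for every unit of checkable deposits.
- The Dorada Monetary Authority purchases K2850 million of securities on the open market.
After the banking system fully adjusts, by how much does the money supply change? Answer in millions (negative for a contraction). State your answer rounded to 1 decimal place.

The money multiplier is m = (1 + c) / (rr + e + c) = (1 + 0.07) / (0.228 + 0.0091 + 0.07) ≈ 3.484207.
The purchase adds 2850 million of base, so ΔM = m × ΔMB = 3.484207 × (+2850) ≈ 9929.99 million.

K9930.0 million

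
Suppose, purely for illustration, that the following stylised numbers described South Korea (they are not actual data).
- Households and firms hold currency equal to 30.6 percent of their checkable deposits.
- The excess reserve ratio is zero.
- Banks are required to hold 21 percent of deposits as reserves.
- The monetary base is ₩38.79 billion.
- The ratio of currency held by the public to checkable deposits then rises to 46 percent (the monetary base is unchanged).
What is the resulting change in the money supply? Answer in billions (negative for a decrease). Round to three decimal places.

Initially m₁ = (1 + 0.306) / (0.21 + 0.306) ≈ 2.531008, so M₁ = 2.531008 × 38.79 ≈ 98.1778 billion.
After the change m₂ = (1 + 0.46) / (0.21 + 0.46) ≈ 2.179104, so M₂ = 2.179104 × 38.79 ≈ 84.5274 billion.
ΔM = M₂ − M₁ = 84.5274 − 98.1778 = -13.6504 billion.

-13.650 billion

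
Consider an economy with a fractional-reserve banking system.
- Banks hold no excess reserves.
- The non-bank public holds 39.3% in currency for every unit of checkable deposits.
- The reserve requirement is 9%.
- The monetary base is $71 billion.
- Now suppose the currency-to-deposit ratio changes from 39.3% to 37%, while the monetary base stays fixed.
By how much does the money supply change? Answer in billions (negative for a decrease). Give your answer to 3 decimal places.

Initially m₁ = (1 + 0.393) / (0.09 + 0.393) ≈ 2.884058, so M₁ = 2.884058 × 71 ≈ 204.7681 billion.
After the change m₂ = (1 + 0.37) / (0.09 + 0.37) ≈ 2.978261, so M₂ = 2.978261 × 71 ≈ 211.4565 billion.
ΔM = M₂ − M₁ = 211.4565 − 204.7681 = 6.6884 billion.

$6.688 billion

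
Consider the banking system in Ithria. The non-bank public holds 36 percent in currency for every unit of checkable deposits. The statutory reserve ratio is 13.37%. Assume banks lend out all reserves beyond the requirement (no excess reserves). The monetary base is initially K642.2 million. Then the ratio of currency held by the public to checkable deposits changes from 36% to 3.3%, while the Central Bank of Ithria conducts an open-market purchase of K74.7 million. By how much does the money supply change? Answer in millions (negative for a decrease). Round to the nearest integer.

Before: m₁ = (1 + 0.36) / (0.1337 + 0.36) ≈ 2.7547, MB₁ = 642.2, so M₁ = 2.7547 × 642.2 ≈ 1769.0683 million.
After: m₂ = (1 + 0.033) / (0.1337 + 0.033) ≈ 6.1968, MB₂ = 642.2 + 74.7 = 716.9, so M₂ = 6.1968 × 716.9 ≈ 4442.4859 million.
ΔM = M₂ − M₁ = 4442.4859 − 1769.0683 = 2673.4176 million.

K2673 million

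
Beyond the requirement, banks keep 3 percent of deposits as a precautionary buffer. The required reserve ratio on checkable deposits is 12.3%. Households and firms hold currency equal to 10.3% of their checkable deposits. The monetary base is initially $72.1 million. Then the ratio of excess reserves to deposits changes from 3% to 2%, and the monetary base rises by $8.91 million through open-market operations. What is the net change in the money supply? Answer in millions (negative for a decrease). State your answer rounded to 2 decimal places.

Before: m₁ = (1 + 0.103) / (0.123 + 0.03 + 0.103) ≈ 4.30859, MB₁ = 72.1, so M₁ = 4.30859 × 72.1 ≈ 310.6493 million.
After: m₂ = (1 + 0.103) / (0.123 + 0.02 + 0.103) ≈ 4.48374, MB₂ = 72.1 + 8.91 = 81.01, so M₂ = 4.48374 × 81.01 ≈ 363.2278 million.
ΔM = M₂ − M₁ = 363.2278 − 310.6493 = 52.5785 million.

$52.58 million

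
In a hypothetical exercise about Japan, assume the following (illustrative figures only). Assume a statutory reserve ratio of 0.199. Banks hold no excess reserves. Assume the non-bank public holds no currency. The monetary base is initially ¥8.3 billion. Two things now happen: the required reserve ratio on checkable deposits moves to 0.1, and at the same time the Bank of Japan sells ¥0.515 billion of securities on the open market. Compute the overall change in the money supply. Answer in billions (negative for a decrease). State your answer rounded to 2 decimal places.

¥36.14 billion

Before: m₁ = 1 / (0.199) ≈ 5.0251, MB₁ = 8.3, so M₁ = 5.0251 × 8.3 ≈ 41.7083 billion.
After: m₂ = 1 / (0.1) = 10, MB₂ = 8.3 − 0.515 = 7.785, so M₂ = 10 × 7.785 = 77.85 billion.
ΔM = M₂ − M₁ = 77.85 − 41.7083 = 36.1417 billion.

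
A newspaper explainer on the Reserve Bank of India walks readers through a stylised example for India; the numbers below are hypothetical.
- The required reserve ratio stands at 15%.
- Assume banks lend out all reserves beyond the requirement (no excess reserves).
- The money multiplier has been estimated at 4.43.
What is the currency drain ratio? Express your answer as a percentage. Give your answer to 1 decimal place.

Using m = 4.43. From m = (1 + c)/(c + rr + e), rearranging gives 1 + c = m·(c + rr + e), so c·(1 − m) = m·(rr + e) − 1.
Hence c = [m·(rr + e) − 1]/(1 − m) = [4.43 × (0.15 + 0) − 1] / (1 − 4.43) ≈ 0.097813.

9.8%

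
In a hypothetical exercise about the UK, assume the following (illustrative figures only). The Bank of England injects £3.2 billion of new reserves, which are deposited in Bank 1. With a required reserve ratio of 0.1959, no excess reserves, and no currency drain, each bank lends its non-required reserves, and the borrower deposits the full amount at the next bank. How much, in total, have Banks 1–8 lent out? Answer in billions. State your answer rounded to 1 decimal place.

Bank i lends (1 − rr)^i of the original deposit: Bank 1 lends 3.2·0.8041 ≈ 2.5731, Bank 2 lends 3.2·0.8041² ≈ 2.0690, and so on.
Summing a geometric series: total = 3.2·[0.8041·(1 − 0.8041^8) / (1 − 0.8041)] ≈ 10.8392 billion.

£10.8 billion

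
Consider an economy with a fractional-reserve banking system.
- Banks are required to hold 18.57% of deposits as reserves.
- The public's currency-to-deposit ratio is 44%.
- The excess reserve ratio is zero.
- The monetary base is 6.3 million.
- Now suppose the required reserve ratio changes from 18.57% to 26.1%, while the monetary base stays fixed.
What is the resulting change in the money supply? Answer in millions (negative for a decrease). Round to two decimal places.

Initially m₁ = (1 + 0.44) / (0.1857 + 0.44) ≈ 2.3014, so M₁ = 2.3014 × 6.3 ≈ 14.4988 million.
After the change m₂ = (1 + 0.44) / (0.261 + 0.44) ≈ 2.0542, so M₂ = 2.0542 × 6.3 ≈ 12.9415 million.
ΔM = M₂ − M₁ = 12.9415 − 14.4988 = -1.5573 million.

-1.56 million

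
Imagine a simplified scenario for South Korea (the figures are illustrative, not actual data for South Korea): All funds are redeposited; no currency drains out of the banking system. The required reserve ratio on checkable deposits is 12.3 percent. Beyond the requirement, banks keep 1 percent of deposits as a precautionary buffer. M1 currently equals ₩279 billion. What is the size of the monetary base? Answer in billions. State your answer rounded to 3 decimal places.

The money multiplier is m = 1 / (rr + e) = 1 / (0.123 + 0.01) ≈ 7.5187970.
MB = M / m = 279 / 7.5187970 ≈ 37.107 billion.

₩37.107 billion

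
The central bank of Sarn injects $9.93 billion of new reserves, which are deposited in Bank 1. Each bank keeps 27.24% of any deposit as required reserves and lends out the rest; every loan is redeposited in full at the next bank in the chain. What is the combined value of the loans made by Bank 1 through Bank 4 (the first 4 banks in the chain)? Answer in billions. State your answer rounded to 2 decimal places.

Bank i lends (1 − rr)^i of the original deposit: Bank 1 lends 9.93·0.7276 ≈ 7.2251, Bank 2 lends 9.93·0.7276² ≈ 5.2570, and so on.
Summing a geometric series: total = 9.93·[0.7276·(1 − 0.7276^4) / (1 − 0.7276)] ≈ 19.0900 billion.

$19.09 billion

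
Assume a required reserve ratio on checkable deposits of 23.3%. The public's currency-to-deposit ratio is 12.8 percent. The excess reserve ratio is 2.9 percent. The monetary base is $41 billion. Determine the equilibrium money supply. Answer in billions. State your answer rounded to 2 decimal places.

The money multiplier is m = (1 + c) / (rr + e + c) = (1 + 0.128) / (0.233 + 0.029 + 0.128) ≈ 2.89231.
So M = m × MB = 2.89231 × 41 ≈ 118.5847 billion.

$118.58 billion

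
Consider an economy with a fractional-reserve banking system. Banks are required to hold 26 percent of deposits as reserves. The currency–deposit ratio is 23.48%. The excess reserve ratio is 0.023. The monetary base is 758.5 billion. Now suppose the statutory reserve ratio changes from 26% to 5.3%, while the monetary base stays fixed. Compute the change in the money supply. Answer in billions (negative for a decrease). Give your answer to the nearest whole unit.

Initially m₁ = (1 + 0.2348) / (0.26 + 0.023 + 0.2348) ≈ 2.3847, so M₁ = 2.3847 × 758.5 ≈ 1808.7949 billion.
After the change m₂ = (1 + 0.2348) / (0.053 + 0.023 + 0.2348) ≈ 3.9730, so M₂ = 3.9730 × 758.5 = 3013.5205 billion.
ΔM = M₂ − M₁ = 3013.5205 − 1808.7949 = 1204.7256 billion.

1205 billion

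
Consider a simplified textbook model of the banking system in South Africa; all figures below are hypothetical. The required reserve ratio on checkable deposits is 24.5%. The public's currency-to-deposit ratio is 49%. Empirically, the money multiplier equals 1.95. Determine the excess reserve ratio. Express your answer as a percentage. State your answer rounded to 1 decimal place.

Using m = 1.95. Since m = (1 + c)/(c + rr + e), the denominator satisfies c + rr + e = (1 + c)/m = (1 + 0.49) / 1.95 ≈ 0.764103.
With c = 0.49 and rr = 0.245, the excess reserve ratio is 0.764103 − 0.49 − 0.245 = 0.029103.

2.9%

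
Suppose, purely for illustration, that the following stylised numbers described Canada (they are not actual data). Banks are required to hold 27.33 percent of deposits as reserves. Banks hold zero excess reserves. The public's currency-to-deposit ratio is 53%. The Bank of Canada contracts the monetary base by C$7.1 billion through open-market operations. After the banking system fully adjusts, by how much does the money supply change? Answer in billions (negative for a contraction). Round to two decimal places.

The money multiplier is m = (1 + c) / (rr + c) = (1 + 0.53) / (0.2733 + 0.53) ≈ 1.9046.
The sale removes 7.1 billion of base, so ΔM = m × ΔMB = 1.9046 × (−7.1) ≈ -13.5227 billion.

-13.52 billion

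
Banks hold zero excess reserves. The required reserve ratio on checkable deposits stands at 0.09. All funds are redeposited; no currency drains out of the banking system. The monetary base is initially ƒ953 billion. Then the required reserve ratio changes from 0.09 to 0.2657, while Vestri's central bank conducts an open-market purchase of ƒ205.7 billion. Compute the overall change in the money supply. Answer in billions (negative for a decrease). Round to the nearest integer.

-6228 billion

Before: m₁ = 1 / (0.09) ≈ 11.11111, MB₁ = 953, so M₁ = 11.11111 × 953 ≈ 10588.8878 billion.
After: m₂ = 1 / (0.2657) ≈ 3.76364, MB₂ = 953 + 205.7 = 1158.7, so M₂ = 3.76364 × 1158.7 ≈ 4360.9297 billion.
ΔM = M₂ − M₁ = 4360.9297 − 10588.8878 = -6227.9581 billion.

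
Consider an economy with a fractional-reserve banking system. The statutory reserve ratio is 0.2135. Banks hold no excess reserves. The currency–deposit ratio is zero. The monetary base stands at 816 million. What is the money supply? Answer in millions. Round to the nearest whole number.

3822 million

With no currency drain or excess reserves, the money multiplier is m = 1/rr = 1/0.2135 ≈ 4.6838.
Money supply M = m × MB = 4.6838 × 816 = 3821.9808 million.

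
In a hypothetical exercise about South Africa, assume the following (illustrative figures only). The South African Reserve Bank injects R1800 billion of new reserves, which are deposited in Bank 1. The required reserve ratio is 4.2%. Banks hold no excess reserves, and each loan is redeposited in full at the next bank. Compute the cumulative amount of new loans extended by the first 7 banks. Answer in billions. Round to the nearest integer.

Bank i lends (1 − rr)^i of the original deposit: Bank 1 lends 1800·0.9580 = 1724.4000, Bank 2 lends 1800·0.9580² = 1651.9752, and so on.
Summing a geometric series: total = 1800·[0.9580·(1 − 0.9580^7) / (1 − 0.9580)] ≈ 10651.9833 billion.

R10652 billion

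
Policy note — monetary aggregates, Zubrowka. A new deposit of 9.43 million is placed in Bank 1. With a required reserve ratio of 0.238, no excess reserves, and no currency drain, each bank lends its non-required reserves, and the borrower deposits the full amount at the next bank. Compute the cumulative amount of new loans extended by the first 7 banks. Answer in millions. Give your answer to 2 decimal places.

Bank i lends (1 − rr)^i of the original deposit: Bank 1 lends 9.43·0.7620 ≈ 7.1857, Bank 2 lends 9.43·0.7620² ≈ 5.4755, and so on.
Summing a geometric series: total = 9.43·[0.7620·(1 − 0.7620^7) / (1 − 0.7620)] ≈ 25.6881 million.

25.69 million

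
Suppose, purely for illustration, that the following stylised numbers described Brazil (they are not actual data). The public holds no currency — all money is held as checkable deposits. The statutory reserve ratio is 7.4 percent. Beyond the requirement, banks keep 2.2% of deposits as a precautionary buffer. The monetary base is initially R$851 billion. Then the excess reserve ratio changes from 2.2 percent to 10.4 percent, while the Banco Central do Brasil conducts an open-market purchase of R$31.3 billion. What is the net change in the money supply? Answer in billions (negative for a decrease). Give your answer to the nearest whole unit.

Before: m₁ = 1 / (0.074 + 0.022) ≈ 10.4167, MB₁ = 851, so M₁ = 10.4167 × 851 = 8864.6117 billion.
After: m₂ = 1 / (0.074 + 0.104) ≈ 5.6180, MB₂ = 851 + 31.3 = 882.3, so M₂ = 5.6180 × 882.3 = 4956.7614 billion.
ΔM = M₂ − M₁ = 4956.7614 − 8864.6117 = -3907.8503 billion.

-3908 billion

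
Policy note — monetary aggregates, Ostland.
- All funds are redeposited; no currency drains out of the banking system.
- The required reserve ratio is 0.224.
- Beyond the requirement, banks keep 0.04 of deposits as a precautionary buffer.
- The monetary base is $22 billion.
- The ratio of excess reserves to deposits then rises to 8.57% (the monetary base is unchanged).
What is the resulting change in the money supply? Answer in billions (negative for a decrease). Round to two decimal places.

Initially m₁ = 1 / (0.224 + 0.04) ≈ 3.78788, so M₁ = 3.78788 × 22 ≈ 83.3334 billion.
After the change m₂ = 1 / (0.224 + 0.0857) ≈ 3.22893, so M₂ = 3.22893 × 22 ≈ 71.0365 billion.
ΔM = M₂ − M₁ = 71.0365 − 83.3334 = -12.2969 billion.

-12.30 billion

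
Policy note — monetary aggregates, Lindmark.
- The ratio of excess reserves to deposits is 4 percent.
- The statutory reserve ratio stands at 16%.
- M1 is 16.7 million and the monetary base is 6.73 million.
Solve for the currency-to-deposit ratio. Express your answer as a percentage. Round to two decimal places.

34.00%

Using m = M/MB = 16.7/6.73 ≈ 2.481426. From m = (1 + c)/(c + rr + e), rearranging gives 1 + c = m·(c + rr + e), so c·(1 − m) = m·(rr + e) − 1.
Hence c = [m·(rr + e) − 1]/(1 − m) = [2.481426 × (0.16 + 0.04) − 1] / (1 − 2.481426) ≈ 0.340020.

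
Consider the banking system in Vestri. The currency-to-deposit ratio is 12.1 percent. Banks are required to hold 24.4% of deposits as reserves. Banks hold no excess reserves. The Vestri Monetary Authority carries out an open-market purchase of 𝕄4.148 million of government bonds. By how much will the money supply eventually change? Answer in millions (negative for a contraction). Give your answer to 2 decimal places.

The money multiplier is m = (1 + c) / (rr + c) = (1 + 0.121) / (0.244 + 0.121) ≈ 3.0712.
The purchase adds 4.148 million of base, so ΔM = m × ΔMB = 3.0712 × (+4.148) ≈ 12.7393 million.

𝕄12.74 million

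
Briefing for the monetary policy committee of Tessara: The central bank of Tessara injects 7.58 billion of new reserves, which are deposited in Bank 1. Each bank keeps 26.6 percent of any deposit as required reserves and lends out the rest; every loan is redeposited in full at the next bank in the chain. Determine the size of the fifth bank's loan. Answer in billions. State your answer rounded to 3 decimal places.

Each bank lends a fraction (1 − rr) = 0.7340 of the deposit it receives, so Bank 5 receives 7.58·0.7340^4 and lends 7.58·0.7340^5 ≈ 1.6149 billion.

1.615 billion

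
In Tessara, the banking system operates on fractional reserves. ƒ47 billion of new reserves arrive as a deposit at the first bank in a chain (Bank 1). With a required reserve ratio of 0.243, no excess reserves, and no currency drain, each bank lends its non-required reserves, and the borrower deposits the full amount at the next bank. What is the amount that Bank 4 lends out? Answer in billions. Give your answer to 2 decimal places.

ƒ15.43 billion

Each bank lends a fraction (1 − rr) = 0.7570 of the deposit it receives, so Bank 4 receives 47·0.7570^3 and lends 47·0.7570^4 ≈ 15.4341 billion.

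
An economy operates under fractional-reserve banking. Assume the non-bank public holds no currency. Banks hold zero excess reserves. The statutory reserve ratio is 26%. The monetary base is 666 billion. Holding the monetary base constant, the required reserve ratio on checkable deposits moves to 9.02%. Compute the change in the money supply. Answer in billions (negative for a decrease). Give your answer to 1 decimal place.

Initially m₁ = 1 / (0.26) ≈ 3.84615, so M₁ = 3.84615 × 666 = 2561.5359 billion.
After the change m₂ = 1 / (0.0902) ≈ 11.08647, so M₂ = 11.08647 × 666 ≈ 7383.589 billion.
ΔM = M₂ − M₁ = 7383.589 − 2561.5359 = 4822.0531 billion.

4822.1 billion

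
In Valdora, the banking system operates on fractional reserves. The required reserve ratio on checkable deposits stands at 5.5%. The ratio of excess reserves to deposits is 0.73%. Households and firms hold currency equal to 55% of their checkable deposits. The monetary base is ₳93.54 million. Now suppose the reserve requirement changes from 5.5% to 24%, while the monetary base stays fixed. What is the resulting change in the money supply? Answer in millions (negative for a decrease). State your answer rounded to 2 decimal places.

Initially m₁ = (1 + 0.55) / (0.055 + 0.0073 + 0.55) ≈ 2.53144, so M₁ = 2.53144 × 93.54 ≈ 236.7909 million.
After the change m₂ = (1 + 0.55) / (0.24 + 0.0073 + 0.55) ≈ 1.94406, so M₂ = 1.94406 × 93.54 ≈ 181.8474 million.
ΔM = M₂ − M₁ = 181.8474 − 236.7909 = -54.9435 million.

-54.94 million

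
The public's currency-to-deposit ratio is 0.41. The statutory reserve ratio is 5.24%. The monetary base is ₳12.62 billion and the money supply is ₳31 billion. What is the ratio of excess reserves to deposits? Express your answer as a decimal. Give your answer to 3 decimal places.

Using m = M/MB = 31/12.62 ≈ 2.456418. Since m = (1 + c)/(c + rr + e), the denominator satisfies c + rr + e = (1 + c)/m = (1 + 0.41) / 2.456418 ≈ 0.574007.
With c = 0.41 and rr = 0.0524, the ratio of excess reserves to deposits is 0.574007 − 0.41 − 0.0524 = 0.111607.

0.112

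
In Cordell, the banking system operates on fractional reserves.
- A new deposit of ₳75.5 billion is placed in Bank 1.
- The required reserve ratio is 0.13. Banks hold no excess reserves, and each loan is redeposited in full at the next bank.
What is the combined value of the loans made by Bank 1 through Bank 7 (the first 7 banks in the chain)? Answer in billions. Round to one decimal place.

Bank i lends (1 − rr)^i of the original deposit: Bank 1 lends 75.5·0.8700 = 65.6850, Bank 2 lends 75.5·0.8700² ≈ 57.1459, and so on.
Summing a geometric series: total = 75.5·[0.8700·(1 − 0.8700^7) / (1 − 0.8700)] ≈ 314.6540 billion.

₳314.7 billion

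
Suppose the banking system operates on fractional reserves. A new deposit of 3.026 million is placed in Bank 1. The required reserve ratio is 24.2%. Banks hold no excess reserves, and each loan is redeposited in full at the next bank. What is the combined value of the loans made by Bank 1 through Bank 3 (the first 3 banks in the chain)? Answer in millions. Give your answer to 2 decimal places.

Bank i lends (1 − rr)^i of the original deposit: Bank 1 lends 3.026·0.7580 ≈ 2.2937, Bank 2 lends 3.026·0.7580² ≈ 1.7386, and so on.
Summing a geometric series: total = 3.026·[0.7580·(1 − 0.7580^3) / (1 − 0.7580)] ≈ 5.3502 million.

5.35 million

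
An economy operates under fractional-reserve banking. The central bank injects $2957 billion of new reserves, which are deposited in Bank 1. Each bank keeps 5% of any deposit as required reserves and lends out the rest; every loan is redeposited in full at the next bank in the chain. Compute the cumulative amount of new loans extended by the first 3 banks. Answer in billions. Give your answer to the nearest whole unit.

$8013 billion

Bank i lends (1 − rr)^i of the original deposit: Bank 1 lends 2957·0.9500 = 2809.1500, Bank 2 lends 2957·0.9500² = 2668.6925, and so on.
Summing a geometric series: total = 2957·[0.9500·(1 − 0.9500^3) / (1 − 0.9500)] ≈ 8013.1004 billion.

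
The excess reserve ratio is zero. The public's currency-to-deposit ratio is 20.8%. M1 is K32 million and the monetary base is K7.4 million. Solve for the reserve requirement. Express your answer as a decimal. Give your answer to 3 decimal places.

Using m = M/MB = 32/7.4 ≈ 4.324324. Since m = (1 + c)/(c + rr + e), the denominator satisfies c + rr + e = (1 + c)/m = (1 + 0.208) / 4.324324 ≈ 0.279350.
With c = 0.208 and e = 0, the reserve requirement is 0.279350 − 0.208 − 0 = 0.07135.

0.071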